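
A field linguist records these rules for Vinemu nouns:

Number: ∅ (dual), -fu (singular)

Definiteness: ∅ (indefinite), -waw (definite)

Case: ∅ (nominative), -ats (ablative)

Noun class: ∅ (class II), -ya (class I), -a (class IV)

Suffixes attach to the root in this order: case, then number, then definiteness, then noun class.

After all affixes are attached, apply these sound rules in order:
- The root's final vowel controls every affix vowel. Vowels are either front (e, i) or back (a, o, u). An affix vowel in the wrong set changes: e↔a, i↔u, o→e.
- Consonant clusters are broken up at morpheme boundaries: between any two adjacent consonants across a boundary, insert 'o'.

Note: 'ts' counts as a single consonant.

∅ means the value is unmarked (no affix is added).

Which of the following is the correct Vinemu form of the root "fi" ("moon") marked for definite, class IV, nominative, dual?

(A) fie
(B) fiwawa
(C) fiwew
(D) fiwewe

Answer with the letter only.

D

case = nominative: zero marking, form stays fi.
number = dual: zero marking, form stays fi.
Attach definiteness definite -waw → fiwaw.
Attach noun class class IV -a → fiwawa.
Apply vowel harmony: fiwawa → fiwewe.
Epenthesis: no change.
So the correct form is fiwewe, option (D).
(A) fie is wrong: it uses indefinite instead of definite for definiteness.
(C) fiwew is wrong: it uses class II instead of class IV for noun class.
(B) fiwawa is wrong: it fails to apply the sound rule(s).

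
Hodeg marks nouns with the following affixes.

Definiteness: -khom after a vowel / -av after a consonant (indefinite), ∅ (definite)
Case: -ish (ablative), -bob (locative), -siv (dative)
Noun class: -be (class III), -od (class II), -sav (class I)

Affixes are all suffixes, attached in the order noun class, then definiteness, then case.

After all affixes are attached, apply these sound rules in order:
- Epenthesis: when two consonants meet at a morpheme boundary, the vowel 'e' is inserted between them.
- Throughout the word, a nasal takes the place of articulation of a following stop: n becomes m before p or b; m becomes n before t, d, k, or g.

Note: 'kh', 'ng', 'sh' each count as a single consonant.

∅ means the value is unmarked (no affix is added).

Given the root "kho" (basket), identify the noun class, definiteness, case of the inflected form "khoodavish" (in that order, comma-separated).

class II, indefinite, ablative

Segment: kho-od-av-ish.
noun class: -od → class II.
definiteness: -khom/av → indefinite.
case: -ish → ablative.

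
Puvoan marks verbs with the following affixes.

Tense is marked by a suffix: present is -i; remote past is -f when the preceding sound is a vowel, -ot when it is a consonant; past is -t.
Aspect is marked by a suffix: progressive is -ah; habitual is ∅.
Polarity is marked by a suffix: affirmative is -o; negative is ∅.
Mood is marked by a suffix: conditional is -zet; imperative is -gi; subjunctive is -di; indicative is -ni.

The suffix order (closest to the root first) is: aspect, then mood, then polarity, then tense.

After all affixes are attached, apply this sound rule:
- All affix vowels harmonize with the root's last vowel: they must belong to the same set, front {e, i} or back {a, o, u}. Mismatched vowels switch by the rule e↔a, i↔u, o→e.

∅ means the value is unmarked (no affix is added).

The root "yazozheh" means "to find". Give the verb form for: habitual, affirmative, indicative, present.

yazozhehniei

aspect = habitual: zero marking, form stays yazozheh.
Attach mood indicative -ni → yazozhehni.
Attach polarity affirmative -o → yazozhehnio.
Attach tense present -i → yazozhehnioi.
Apply vowel harmony: yazozhehnioi → yazozhehniei.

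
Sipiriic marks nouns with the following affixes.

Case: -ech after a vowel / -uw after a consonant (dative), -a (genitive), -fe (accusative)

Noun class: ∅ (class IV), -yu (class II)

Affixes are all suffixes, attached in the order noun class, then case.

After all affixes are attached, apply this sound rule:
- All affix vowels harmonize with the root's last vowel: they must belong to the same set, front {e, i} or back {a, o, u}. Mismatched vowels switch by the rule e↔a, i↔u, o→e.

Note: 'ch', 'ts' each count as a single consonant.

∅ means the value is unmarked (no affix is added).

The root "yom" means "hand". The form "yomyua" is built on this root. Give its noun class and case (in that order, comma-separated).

Segment: yom-yu-a.
noun class: -yu → class II.
case: -a → genitive.

class II, genitive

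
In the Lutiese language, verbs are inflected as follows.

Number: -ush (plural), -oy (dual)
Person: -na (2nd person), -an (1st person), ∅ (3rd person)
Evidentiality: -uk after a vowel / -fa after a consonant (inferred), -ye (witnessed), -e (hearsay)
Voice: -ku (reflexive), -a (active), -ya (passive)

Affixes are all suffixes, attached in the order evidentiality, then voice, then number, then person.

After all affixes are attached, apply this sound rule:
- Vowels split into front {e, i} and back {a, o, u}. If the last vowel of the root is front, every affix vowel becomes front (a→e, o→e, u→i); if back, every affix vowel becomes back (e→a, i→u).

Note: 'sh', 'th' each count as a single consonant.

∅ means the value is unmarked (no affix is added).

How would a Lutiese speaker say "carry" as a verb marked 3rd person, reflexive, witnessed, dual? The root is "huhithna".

huhithnayakuoy

Attach evidentiality witnessed -ye → huhithnaye.
Attach voice reflexive -ku → huhithnayeku.
Attach number dual -oy → huhithnayekuoy.
person = 3rd person: zero marking, form stays huhithnayekuoy.
Apply vowel harmony: huhithnayekuoy → huhithnayakuoy.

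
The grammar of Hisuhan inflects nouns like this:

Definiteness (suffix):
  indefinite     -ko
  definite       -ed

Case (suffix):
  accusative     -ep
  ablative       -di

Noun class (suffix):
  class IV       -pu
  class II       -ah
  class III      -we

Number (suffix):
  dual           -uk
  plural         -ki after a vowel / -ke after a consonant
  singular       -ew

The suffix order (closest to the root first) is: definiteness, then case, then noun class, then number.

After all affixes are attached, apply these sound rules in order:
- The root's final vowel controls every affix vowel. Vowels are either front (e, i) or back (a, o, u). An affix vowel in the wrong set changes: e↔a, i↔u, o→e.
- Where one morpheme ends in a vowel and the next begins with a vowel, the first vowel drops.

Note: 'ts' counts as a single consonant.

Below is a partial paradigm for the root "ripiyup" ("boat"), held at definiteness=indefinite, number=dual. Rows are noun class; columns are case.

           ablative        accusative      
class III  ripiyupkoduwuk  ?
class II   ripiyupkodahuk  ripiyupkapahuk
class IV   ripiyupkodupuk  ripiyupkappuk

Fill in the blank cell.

ripiyupkapwuk

Attach definiteness indefinite -ko → ripiyupko.
Attach case accusative -ep → ripiyupkoep.
Attach noun class class III -we → ripiyupkoepwe.
Attach number dual -uk → ripiyupkoepweuk.
Apply vowel harmony: ripiyupkoepweuk → ripiyupkoapwauk.
Apply vowel deletion: ripiyupkoapwauk → ripiyupkapwuk.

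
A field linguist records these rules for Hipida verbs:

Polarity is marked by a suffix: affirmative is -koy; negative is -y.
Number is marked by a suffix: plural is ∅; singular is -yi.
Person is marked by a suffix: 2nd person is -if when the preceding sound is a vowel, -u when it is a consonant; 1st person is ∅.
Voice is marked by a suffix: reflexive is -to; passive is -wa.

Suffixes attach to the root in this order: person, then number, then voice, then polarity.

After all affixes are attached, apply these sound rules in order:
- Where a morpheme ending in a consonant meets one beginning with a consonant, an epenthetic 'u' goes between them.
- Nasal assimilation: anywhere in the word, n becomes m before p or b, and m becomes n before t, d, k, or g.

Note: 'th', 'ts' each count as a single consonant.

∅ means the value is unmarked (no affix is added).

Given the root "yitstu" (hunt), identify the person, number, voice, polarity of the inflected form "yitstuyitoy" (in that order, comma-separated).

Segment: yitstu-yi-to-y.
person: ∅ → 1st person.
number: -yi → singular.
voice: -to → reflexive.
polarity: -y → negative.

1st person, singular, reflexive, negative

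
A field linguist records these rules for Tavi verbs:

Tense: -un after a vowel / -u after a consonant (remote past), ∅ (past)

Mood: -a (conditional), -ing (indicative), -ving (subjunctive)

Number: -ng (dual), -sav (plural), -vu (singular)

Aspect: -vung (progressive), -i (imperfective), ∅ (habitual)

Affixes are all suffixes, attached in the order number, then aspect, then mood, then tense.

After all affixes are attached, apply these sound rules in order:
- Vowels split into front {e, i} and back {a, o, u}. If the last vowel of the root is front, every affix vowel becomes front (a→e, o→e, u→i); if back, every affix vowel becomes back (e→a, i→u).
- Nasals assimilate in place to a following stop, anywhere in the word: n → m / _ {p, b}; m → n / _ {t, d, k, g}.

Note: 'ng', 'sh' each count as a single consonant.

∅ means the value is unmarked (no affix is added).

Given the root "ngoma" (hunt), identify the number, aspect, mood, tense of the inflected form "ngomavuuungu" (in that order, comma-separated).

Segment: ngoma-vu-i-ing-u.
number: -vu → singular.
aspect: -i → imperfective.
mood: -ing → indicative.
tense: -un/u → remote past.

singular, imperfective, indicative, remote past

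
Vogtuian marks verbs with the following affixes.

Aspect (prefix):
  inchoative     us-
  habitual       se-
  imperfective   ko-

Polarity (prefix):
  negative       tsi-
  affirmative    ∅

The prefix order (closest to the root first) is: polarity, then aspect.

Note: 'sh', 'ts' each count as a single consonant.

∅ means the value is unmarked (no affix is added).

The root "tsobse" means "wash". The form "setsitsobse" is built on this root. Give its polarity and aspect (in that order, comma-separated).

Segment: se-tsi-tsobse.
polarity: tsi- → negative.
aspect: se- → habitual.

negative, habitual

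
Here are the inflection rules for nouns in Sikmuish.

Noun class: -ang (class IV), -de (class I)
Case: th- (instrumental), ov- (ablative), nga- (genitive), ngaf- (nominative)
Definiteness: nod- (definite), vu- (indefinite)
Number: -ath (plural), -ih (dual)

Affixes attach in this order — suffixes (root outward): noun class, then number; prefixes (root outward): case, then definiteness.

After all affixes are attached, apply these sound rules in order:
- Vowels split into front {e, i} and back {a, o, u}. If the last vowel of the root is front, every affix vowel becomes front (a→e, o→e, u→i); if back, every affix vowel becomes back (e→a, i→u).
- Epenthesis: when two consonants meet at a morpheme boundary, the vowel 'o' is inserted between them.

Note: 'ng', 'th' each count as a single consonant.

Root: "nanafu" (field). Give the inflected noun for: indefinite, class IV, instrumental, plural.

vuthonanafuangath

Attach noun class class IV -ang → nanafuang.
Attach case instrumental th- → thnanafuang.
Attach definiteness indefinite vu- → vuthnanafuang.
Attach number plural -ath → vuthnanafuangath.
Vowel harmony: no change.
Apply epenthesis: vuthnanafuangath → vuthonanafuangath.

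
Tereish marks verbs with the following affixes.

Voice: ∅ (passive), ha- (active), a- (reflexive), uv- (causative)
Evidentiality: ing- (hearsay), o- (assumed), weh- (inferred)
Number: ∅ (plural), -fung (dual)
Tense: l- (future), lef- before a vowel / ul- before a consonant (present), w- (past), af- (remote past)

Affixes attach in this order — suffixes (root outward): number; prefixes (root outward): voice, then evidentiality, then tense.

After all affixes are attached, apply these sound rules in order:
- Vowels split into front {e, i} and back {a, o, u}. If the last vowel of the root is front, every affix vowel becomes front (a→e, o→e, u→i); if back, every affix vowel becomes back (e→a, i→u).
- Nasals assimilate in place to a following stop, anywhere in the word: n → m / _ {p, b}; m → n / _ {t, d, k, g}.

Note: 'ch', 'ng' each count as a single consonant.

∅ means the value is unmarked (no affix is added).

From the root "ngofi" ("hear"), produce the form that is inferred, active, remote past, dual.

efwehhengofifing

Attach number dual -fung → ngofifung.
Attach voice active ha- → hangofifung.
Attach evidentiality inferred weh- → wehhangofifung.
Attach tense remote past af- → afwehhangofifung.
Apply vowel harmony: afwehhangofifung → efwehhengofifing.
Nasal assimilation: no change.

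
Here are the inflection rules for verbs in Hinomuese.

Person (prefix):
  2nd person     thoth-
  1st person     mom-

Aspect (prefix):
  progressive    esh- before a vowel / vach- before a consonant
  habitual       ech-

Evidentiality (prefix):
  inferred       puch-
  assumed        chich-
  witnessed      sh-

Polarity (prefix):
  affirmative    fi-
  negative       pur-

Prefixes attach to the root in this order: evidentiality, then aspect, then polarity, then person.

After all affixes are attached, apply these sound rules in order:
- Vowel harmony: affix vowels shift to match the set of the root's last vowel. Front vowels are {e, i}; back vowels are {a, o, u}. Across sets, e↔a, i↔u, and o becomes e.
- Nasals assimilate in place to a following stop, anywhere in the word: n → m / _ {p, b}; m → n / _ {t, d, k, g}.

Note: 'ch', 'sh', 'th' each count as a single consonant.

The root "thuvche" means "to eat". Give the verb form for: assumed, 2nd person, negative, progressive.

thethpirvechchichthuvche

Attach evidentiality assumed chich- → chichthuvche.
Attach aspect progressive vach- (before consonant 'ch') → vachchichthuvche.
Attach polarity negative pur- → purvachchichthuvche.
Attach person 2nd person thoth- → thothpurvachchichthuvche.
Apply vowel harmony: thothpurvachchichthuvche → thethpirvechchichthuvche.
Nasal assimilation: no change.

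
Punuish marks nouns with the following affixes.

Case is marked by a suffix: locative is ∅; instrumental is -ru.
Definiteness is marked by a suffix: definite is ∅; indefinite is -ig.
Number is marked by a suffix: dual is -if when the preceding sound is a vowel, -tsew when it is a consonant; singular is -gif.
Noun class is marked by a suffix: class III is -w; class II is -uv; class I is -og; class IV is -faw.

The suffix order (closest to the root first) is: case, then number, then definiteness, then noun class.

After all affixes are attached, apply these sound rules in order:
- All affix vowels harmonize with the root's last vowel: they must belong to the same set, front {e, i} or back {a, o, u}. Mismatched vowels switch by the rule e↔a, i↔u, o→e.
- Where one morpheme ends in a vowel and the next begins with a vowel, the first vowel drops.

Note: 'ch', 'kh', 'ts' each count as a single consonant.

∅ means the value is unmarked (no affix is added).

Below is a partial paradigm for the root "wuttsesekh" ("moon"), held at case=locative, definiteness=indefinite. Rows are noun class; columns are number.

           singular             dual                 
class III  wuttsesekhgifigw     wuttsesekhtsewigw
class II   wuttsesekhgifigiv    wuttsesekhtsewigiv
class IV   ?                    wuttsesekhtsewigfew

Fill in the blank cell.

wuttsesekhgifigfew

case = locative: zero marking, form stays wuttsesekh.
Attach number singular -gif → wuttsesekhgif.
Attach definiteness indefinite -ig → wuttsesekhgifig.
Attach noun class class IV -faw → wuttsesekhgifigfaw.
Apply vowel harmony: wuttsesekhgifigfaw → wuttsesekhgifigfew.
Vowel deletion: no change.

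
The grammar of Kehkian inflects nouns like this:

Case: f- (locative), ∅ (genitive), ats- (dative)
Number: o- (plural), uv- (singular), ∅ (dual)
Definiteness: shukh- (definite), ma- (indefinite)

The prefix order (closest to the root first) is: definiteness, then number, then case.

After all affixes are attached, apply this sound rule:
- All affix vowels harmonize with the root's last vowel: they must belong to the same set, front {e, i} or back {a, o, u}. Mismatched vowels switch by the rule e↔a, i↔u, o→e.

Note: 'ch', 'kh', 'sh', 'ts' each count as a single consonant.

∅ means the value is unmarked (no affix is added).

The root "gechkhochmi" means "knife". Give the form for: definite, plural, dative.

etseshikhgechkhochmi

Attach definiteness definite shukh- → shukhgechkhochmi.
Attach number plural o- → oshukhgechkhochmi.
Attach case dative ats- → atsoshukhgechkhochmi.
Apply vowel harmony: atsoshukhgechkhochmi → etseshikhgechkhochmi.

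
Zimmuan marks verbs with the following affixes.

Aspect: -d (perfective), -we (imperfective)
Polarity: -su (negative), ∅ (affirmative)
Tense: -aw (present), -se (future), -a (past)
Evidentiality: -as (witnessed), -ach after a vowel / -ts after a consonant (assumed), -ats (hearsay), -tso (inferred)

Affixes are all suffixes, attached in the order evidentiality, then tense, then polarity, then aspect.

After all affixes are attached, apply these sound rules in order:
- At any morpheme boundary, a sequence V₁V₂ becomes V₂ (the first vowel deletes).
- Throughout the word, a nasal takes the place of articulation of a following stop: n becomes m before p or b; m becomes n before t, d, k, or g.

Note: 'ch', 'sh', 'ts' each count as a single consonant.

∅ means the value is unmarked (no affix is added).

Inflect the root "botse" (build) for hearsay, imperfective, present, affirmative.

Attach evidentiality hearsay -ats → botseats.
Attach tense present -aw → botseatsaw.
polarity = affirmative: zero marking, form stays botseatsaw.
Attach aspect imperfective -we → botseatsawwe.
Apply vowel deletion: botseatsawwe → botsatsawwe.
Nasal assimilation: no change.

botsatsawwe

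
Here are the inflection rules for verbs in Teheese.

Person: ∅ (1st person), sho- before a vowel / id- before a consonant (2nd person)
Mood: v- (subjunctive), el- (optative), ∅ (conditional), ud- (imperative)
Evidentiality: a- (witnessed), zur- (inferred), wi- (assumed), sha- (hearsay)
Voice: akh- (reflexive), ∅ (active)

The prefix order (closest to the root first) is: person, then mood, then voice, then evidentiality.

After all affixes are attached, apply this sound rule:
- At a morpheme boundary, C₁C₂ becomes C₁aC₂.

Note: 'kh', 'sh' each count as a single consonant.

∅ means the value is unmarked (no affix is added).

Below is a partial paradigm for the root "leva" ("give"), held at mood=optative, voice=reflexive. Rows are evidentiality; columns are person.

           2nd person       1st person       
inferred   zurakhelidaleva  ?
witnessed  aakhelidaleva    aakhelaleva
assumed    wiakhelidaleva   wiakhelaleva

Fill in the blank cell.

person = 1st person: zero marking, form stays leva.
Attach mood optative el- → elleva.
Attach voice reflexive akh- → akhelleva.
Attach evidentiality inferred zur- → zurakhelleva.
Apply epenthesis: zurakhelleva → zurakhelaleva.

zurakhelaleva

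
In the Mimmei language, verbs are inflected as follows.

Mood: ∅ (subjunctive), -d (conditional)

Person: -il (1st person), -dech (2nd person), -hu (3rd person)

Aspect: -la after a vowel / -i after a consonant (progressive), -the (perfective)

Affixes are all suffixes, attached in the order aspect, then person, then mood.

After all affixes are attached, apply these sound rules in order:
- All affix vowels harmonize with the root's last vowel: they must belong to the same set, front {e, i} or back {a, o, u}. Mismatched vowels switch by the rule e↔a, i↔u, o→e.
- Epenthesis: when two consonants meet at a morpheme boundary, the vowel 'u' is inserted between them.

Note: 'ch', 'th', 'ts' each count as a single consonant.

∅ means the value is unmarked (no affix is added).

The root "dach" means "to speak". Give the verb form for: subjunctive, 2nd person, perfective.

dachuthadach

Attach aspect perfective -the → dachthe.
Attach person 2nd person -dech → dachthedech.
mood = subjunctive: zero marking, form stays dachthedech.
Apply vowel harmony: dachthedech → dachthadach.
Apply epenthesis: dachthadach → dachuthadach.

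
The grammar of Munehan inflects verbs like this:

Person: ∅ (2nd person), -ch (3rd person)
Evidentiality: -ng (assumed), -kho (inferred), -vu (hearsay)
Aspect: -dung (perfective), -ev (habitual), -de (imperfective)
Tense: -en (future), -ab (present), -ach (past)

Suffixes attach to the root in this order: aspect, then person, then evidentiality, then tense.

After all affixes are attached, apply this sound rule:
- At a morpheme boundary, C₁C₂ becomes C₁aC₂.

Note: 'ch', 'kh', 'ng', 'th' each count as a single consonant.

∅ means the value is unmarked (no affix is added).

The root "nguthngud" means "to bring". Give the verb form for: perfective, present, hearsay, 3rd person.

nguthngudadungachavuab

Attach aspect perfective -dung → nguthnguddung.
Attach person 3rd person -ch → nguthnguddungch.
Attach evidentiality hearsay -vu → nguthnguddungchvu.
Attach tense present -ab → nguthnguddungchvuab.
Apply epenthesis: nguthnguddungchvuab → nguthngudadungachavuab.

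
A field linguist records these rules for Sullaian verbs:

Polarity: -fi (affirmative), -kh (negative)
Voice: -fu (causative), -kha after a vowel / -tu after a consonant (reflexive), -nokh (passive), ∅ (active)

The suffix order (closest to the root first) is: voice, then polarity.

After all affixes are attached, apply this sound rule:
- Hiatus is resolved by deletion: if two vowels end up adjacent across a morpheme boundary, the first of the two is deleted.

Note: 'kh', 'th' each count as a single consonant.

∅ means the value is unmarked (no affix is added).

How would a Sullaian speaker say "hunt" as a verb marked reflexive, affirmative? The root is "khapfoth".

khapfothtufi

Attach voice reflexive -tu (after consonant 'th') → khapfothtu.
Attach polarity affirmative -fi → khapfothtufi.
Vowel deletion: no change.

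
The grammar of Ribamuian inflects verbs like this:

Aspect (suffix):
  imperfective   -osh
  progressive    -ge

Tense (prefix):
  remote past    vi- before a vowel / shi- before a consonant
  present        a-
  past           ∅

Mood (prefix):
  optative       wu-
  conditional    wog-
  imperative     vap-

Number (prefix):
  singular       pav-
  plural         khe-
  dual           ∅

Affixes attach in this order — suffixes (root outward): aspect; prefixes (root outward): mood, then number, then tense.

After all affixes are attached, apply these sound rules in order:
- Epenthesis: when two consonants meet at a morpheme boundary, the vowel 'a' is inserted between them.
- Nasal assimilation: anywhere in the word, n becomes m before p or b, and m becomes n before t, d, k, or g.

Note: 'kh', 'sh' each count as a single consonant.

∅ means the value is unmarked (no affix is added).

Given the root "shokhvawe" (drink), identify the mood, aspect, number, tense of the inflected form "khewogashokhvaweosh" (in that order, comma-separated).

conditional, imperfective, plural, past

Segment: khe-wog-shokhvawe-osh.
mood: wog- → conditional.
aspect: -osh → imperfective.
number: khe- → plural.
tense: ∅ → past.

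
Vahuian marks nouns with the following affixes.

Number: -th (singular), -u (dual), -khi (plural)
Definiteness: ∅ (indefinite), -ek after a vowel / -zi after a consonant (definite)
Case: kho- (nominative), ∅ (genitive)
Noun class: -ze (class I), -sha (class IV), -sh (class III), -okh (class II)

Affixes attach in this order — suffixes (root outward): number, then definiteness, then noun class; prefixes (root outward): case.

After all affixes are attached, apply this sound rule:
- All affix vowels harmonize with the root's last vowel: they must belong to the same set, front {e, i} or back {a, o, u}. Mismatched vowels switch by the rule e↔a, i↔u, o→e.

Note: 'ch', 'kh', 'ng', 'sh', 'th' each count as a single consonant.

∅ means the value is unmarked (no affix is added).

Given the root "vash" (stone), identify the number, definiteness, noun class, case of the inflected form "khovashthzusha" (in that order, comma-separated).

singular, definite, class IV, nominative

Segment: kho-vash-th-zi-sha.
number: -th → singular.
definiteness: -ek/zi → definite.
noun class: -sha → class IV.
case: kho- → nominative.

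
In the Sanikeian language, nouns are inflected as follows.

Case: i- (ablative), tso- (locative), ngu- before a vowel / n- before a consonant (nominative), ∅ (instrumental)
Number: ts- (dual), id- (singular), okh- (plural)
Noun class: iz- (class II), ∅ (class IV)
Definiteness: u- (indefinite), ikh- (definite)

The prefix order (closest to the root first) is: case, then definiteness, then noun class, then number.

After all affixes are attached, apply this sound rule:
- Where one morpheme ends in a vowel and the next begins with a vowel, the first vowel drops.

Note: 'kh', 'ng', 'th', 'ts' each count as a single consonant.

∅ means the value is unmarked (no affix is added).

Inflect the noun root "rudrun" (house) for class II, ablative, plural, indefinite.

Attach case ablative i- → irudrun.
Attach definiteness indefinite u- → uirudrun.
Attach noun class class II iz- → izuirudrun.
Attach number plural okh- → okhizuirudrun.
Apply vowel deletion: okhizuirudrun → okhizirudrun.

okhizirudrun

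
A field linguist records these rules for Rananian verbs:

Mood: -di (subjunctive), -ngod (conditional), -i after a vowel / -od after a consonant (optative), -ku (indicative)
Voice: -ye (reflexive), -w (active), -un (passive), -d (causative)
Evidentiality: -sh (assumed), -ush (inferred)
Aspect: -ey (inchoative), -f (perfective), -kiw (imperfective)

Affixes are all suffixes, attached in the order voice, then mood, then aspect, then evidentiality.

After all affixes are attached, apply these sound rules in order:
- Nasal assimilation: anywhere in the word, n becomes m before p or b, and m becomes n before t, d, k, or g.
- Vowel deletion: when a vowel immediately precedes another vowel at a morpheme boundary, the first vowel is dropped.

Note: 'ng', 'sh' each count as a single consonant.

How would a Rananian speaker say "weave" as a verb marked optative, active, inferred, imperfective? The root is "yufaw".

yufawwodkiwush

Attach voice active -w → yufaww.
Attach mood optative -od (after consonant 'w') → yufawwod.
Attach aspect imperfective -kiw → yufawwodkiw.
Attach evidentiality inferred -ush → yufawwodkiwush.
Nasal assimilation: no change.
Vowel deletion: no change.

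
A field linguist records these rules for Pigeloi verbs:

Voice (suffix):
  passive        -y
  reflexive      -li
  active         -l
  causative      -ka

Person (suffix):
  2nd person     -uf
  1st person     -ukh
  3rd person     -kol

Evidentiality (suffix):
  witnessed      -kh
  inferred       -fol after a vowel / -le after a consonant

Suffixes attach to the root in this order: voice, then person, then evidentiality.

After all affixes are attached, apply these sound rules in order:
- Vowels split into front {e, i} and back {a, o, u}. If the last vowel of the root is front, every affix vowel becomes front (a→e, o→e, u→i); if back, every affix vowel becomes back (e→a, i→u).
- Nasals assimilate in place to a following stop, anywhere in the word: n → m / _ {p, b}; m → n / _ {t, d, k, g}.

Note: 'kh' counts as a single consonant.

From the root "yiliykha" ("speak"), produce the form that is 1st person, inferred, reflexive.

Attach voice reflexive -li → yiliykhali.
Attach person 1st person -ukh → yiliykhaliukh.
Attach evidentiality inferred -le (after consonant 'kh') → yiliykhaliukhle.
Apply vowel harmony: yiliykhaliukhle → yiliykhaluukhla.
Nasal assimilation: no change.

yiliykhaluukhla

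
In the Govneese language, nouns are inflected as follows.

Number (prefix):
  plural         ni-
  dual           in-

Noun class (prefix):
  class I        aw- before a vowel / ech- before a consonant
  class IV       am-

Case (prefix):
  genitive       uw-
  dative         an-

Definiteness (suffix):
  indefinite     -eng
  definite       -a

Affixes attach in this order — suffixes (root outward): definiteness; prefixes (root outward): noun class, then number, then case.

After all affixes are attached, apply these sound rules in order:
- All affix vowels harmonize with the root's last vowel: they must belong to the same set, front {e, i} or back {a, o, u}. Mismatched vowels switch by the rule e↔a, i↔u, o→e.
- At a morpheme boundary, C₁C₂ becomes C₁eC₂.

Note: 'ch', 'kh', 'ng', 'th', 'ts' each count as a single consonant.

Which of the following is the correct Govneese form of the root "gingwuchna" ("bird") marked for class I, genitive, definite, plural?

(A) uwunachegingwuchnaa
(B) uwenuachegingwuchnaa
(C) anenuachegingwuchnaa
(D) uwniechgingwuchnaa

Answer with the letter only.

B

Attach noun class class I ech- (before consonant 'g') → echgingwuchna.
Attach definiteness definite -a → echgingwuchnaa.
Attach number plural ni- → niechgingwuchnaa.
Attach case genitive uw- → uwniechgingwuchnaa.
Apply vowel harmony: uwniechgingwuchnaa → uwnuachgingwuchnaa.
Apply epenthesis: uwnuachgingwuchnaa → uwenuachegingwuchnaa.
So the correct form is uwenuachegingwuchnaa, option (B).
(A) uwunachegingwuchnaa is wrong: it uses dual instead of plural for number.
(C) anenuachegingwuchnaa is wrong: it uses dative instead of genitive for case.
(D) uwniechgingwuchnaa is wrong: it fails to apply the sound rule(s).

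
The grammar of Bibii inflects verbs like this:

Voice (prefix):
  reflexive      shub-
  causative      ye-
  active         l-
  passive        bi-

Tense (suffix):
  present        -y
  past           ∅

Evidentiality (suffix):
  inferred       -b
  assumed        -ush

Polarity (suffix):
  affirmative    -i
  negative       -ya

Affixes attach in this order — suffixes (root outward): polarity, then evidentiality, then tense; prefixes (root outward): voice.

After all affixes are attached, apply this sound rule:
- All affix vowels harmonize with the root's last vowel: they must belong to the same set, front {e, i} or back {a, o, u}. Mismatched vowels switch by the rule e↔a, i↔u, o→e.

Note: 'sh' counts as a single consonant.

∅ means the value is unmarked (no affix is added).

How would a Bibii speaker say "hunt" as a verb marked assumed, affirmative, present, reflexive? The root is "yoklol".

Attach polarity affirmative -i → yokloli.
Attach evidentiality assumed -ush → yokloliush.
Attach tense present -y → yokloliushy.
Attach voice reflexive shub- → shubyokloliushy.
Apply vowel harmony: shubyokloliushy → shubyokloluushy.

shubyokloluushy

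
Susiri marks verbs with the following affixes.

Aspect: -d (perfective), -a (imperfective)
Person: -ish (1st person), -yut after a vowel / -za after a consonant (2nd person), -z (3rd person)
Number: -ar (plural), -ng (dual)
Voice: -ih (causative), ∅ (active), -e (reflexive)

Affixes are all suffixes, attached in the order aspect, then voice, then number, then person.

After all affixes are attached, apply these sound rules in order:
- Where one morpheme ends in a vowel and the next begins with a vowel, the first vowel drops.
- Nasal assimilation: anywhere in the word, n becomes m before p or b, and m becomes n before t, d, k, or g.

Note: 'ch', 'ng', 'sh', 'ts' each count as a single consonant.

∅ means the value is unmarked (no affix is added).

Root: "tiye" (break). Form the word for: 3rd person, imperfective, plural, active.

Attach aspect imperfective -a → tiyea.
voice = active: zero marking, form stays tiyea.
Attach number plural -ar → tiyeaar.
Attach person 3rd person -z → tiyeaarz.
Apply vowel deletion: tiyeaarz → tiyarz.
Nasal assimilation: no change.

tiyarz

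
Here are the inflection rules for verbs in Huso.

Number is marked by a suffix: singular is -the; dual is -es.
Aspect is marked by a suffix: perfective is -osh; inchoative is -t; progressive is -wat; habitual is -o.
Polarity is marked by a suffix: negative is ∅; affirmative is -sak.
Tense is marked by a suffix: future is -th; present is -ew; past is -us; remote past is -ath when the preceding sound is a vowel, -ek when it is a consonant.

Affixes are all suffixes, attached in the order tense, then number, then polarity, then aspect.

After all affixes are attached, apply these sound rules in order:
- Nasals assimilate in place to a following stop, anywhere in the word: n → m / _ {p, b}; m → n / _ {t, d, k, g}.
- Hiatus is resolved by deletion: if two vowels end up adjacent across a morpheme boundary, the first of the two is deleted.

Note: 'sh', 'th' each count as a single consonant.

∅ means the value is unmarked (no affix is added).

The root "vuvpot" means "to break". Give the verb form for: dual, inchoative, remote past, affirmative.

Attach tense remote past -ek (after consonant 't') → vuvpotek.
Attach number dual -es → vuvpotekes.
Attach polarity affirmative -sak → vuvpotekessak.
Attach aspect inchoative -t → vuvpotekessakt.
Nasal assimilation: no change.
Vowel deletion: no change.

vuvpotekessakt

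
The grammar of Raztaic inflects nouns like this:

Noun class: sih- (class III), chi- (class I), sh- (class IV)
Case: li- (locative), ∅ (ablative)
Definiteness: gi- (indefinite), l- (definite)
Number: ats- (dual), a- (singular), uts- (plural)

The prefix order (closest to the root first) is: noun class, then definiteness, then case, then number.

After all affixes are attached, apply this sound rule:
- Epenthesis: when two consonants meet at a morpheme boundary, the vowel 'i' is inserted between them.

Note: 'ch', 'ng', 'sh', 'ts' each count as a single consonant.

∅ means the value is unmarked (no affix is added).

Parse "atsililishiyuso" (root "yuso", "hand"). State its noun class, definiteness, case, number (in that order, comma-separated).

class IV, definite, locative, dual

Segment: ats-li-l-sh-yuso.
noun class: sh- → class IV.
definiteness: l- → definite.
case: li- → locative.
number: ats- → dual.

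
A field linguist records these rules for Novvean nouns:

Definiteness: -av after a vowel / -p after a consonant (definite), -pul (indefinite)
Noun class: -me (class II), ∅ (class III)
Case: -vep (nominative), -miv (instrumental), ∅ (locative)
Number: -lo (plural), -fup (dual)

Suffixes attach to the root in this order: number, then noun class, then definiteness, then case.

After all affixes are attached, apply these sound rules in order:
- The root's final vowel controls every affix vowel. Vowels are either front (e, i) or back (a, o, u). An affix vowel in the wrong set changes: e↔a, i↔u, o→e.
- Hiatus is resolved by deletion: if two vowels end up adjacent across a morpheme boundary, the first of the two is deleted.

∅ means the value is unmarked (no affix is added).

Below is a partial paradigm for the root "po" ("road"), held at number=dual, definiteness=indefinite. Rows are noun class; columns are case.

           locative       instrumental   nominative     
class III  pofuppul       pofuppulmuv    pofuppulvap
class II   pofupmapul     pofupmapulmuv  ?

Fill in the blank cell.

pofupmapulvap

Attach number dual -fup → pofup.
Attach noun class class II -me → pofupme.
Attach definiteness indefinite -pul → pofupmepul.
Attach case nominative -vep → pofupmepulvep.
Apply vowel harmony: pofupmepulvep → pofupmapulvap.
Vowel deletion: no change.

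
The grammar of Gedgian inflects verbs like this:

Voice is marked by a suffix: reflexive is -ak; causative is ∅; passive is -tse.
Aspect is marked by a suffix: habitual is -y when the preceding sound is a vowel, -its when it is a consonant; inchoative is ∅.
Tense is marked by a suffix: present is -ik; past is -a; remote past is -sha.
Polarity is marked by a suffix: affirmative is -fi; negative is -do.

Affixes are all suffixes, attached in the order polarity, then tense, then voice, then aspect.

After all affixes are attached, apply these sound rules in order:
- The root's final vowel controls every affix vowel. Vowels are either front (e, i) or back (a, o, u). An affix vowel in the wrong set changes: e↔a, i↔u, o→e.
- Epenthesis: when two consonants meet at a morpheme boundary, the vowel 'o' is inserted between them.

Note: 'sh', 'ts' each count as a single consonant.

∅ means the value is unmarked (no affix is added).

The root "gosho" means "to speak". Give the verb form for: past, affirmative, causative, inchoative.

Attach polarity affirmative -fi → goshofi.
Attach tense past -a → goshofia.
voice = causative: zero marking, form stays goshofia.
aspect = inchoative: zero marking, form stays goshofia.
Apply vowel harmony: goshofia → goshofua.
Epenthesis: no change.

goshofua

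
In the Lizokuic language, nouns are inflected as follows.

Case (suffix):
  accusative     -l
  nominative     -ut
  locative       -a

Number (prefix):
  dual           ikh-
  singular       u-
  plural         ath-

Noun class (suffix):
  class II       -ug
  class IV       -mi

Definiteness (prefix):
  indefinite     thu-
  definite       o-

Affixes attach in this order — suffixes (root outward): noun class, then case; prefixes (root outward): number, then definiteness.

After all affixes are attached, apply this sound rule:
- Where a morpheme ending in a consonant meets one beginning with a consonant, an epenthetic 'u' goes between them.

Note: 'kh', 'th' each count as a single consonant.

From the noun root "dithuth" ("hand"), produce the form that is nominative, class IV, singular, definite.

Attach number singular u- → udithuth.
Attach noun class class IV -mi → udithuthmi.
Attach definiteness definite o- → oudithuthmi.
Attach case nominative -ut → oudithuthmiut.
Apply epenthesis: oudithuthmiut → oudithuthumiut.

oudithuthumiut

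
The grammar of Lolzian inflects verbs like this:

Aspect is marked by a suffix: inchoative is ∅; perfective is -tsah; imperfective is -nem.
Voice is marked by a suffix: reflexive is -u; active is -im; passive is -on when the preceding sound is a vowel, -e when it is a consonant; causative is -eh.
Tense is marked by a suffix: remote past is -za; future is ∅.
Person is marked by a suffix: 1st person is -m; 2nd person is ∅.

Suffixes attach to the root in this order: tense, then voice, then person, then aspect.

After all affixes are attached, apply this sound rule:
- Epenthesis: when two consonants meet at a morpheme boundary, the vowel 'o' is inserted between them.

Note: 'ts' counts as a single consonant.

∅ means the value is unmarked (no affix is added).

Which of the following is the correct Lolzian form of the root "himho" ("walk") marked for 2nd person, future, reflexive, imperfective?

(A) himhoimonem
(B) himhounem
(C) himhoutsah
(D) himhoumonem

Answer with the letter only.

tense = future: zero marking, form stays himho.
Attach voice reflexive -u → himhou.
person = 2nd person: zero marking, form stays himhou.
Attach aspect imperfective -nem → himhounem.
Epenthesis: no change.
So the correct form is himhounem, option (B).
(A) himhoimonem is wrong: it uses active instead of reflexive for voice.
(D) himhoumonem is wrong: it uses 1st person instead of 2nd person for person.
(C) himhoutsah is wrong: it uses perfective instead of imperfective for aspect.

B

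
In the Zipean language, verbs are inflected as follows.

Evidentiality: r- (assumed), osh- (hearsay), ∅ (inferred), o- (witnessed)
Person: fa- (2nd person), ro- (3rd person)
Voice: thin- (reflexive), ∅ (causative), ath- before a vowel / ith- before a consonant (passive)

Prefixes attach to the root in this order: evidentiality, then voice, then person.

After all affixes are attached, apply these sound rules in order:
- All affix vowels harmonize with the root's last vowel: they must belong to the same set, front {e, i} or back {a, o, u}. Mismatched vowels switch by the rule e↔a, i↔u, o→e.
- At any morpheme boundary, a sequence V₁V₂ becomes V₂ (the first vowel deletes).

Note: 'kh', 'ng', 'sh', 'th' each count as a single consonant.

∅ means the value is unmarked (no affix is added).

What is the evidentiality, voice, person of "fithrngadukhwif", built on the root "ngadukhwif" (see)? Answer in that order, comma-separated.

Segment: fa-ith-r-ngadukhwif.
evidentiality: r- → assumed.
voice: ath/ith- → passive.
person: fa- → 2nd person.

assumed, passive, 2nd person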